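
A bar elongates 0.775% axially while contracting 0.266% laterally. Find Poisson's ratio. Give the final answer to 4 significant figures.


nu = -epsilon_lat / epsilon_axial
Lateral strain is contraction (negative), so using magnitudes:
nu = 0.266 / 0.775
nu = 0.3432


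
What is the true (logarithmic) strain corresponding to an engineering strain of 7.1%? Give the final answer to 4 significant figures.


epsilon_true = ln(1 + epsilon_eng)
epsilon_true = ln(1 + 0.071)
epsilon_true = 0.06859


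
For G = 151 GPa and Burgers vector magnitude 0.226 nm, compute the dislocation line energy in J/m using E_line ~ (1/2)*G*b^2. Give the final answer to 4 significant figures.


E = G*b^2/2
b = 0.226 nm = 2.26e-10 m
G = 151 GPa = 1.51e+11 Pa
E = 0.5 * 1.51e+11 * (2.26e-10)^2
E = 3.856e-09 J/m


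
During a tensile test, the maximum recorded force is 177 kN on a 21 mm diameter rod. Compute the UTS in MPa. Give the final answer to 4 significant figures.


A0 = pi*(d/2)^2 = pi*(21/2)^2 = 346.361 mm^2
UTS = F_max / A0 = 177*1000 / 346.361
UTS = 511 MPa


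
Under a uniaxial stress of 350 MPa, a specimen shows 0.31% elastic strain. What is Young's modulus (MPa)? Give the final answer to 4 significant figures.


E = sigma / epsilon
epsilon = 0.31% = 3.1e-03
E = 350 / 3.1e-03
E = 112900 MPa


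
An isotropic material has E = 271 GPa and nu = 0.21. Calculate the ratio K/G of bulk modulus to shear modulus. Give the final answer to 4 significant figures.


G = E / (2*(1+nu))
G = 271 / (2*(1+0.21)) = 111.983 GPa
K = E / (3*(1-2*nu))
K = 271 / (3*(1-2*0.21)) = 155.747 GPa
K/G = 155.747 / 111.983 = 1.391


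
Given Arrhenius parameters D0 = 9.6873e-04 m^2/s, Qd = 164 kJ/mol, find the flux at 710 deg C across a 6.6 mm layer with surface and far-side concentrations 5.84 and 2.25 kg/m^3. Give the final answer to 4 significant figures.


Step 1: D = D0 * exp(-Qd/(R*T))
T = 710 + 273.15 = 983.15 K
D = 9.6873e-04 * exp(-164e3 / (8.314 * 983.15)) = 1.87322e-12 m^2/s
Step 2: J = D * (C1 - C2) / dx
J = 1.87322e-12 * (5.84 - 2.25) / 6.6e-03
J = 1.019e-09 kg/(m^2*s)


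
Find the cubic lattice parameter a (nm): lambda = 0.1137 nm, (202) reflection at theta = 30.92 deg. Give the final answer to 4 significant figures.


d = lambda / (2*sin(theta))
d = 0.1137 / (2*sin(30.92 deg))
d = 0.110637 nm
a = d * sqrt(h^2+k^2+l^2) = 0.110637 * sqrt(8)
a = 0.3129 nm


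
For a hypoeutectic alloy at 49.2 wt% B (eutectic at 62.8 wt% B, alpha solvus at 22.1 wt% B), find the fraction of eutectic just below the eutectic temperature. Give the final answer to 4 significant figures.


f_primary = (C_e - C0) / (C_e - C_alpha_max)
f_primary = (62.8 - 49.2) / (62.8 - 22.1)
f_primary = 0.334152
f_eutectic = 1 - 0.334152 = 0.6658


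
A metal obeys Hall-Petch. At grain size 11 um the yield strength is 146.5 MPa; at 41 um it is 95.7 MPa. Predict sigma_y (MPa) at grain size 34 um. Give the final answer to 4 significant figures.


sigma_y = sigma0 + k / sqrt(d)
1/sqrt(d1) = 1/sqrt(1.1e-05) = 301.511;  1/sqrt(d2) = 156.174
k = (sigma1 - sigma2) / (1/sqrt(d1) - 1/sqrt(d2)) = (146.5 - 95.7) / (301.511 - 156.174) = 0.349531 MPa*m^0.5
sigma0 = sigma1 - k/sqrt(d1) = 146.5 - 0.349531*301.511 = 41.1124 MPa
sigma_y(d3) = 41.1124 + 0.349531 / sqrt(3.4e-05) = 101.1 MPa


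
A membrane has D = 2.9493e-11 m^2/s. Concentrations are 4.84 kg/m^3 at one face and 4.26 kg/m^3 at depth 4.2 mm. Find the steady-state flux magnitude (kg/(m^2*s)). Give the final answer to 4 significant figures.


J = -D * (dC/dx) = D * (C1 - C2) / dx
J = 2.9493e-11 * (4.84 - 4.26) / 4.2e-03
J = 4.073e-09 kg/(m^2*s)


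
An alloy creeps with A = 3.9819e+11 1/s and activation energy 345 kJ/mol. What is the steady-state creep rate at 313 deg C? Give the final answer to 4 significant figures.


rate = A * exp(-Q / (R*T))
T = 313 + 273.15 = 586.15 K
rate = 3.9819e+11 * exp(-345e3 / (8.314 * 586.15))
rate = 7.151e-20 1/s


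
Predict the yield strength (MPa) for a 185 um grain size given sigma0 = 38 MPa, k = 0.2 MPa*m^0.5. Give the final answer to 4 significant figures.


sigma_y = sigma0 + k / sqrt(d)
d = 185 um = 1.85e-04 m
sigma_y = 38 + 0.2 / sqrt(1.85e-04)
sigma_y = 52.7 MPa


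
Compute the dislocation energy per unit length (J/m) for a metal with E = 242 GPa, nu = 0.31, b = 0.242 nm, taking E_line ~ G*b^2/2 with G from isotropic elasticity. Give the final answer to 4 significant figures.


Step 1: G = E / (2*(1+nu))
G = 242 / (2*(1+0.31)) = 92.3664 GPa = 9.23664e+10 Pa
Step 2: E_line = G*b^2/2
b = 0.242 nm = 2.42e-10 m
E_line = 0.5 * 9.23664e+10 * (2.42e-10)^2 = 2.705e-09 J/m


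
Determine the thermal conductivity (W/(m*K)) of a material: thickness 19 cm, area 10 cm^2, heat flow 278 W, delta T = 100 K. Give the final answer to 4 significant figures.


k = Q*L / (A*dT)
L = 0.19 m, A = 1e-03 m^2
k = 278 * 0.19 / (1e-03 * 100)
k = 528.2 W/(m*K)


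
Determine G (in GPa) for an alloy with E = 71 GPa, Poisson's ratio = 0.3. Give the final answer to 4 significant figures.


G = E / (2*(1+nu))
G = 71 / (2*(1+0.3))
G = 27.31 GPa


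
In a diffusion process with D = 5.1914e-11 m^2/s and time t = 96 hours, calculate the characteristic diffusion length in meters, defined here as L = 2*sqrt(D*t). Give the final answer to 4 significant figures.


t = 96 hr = 345600 s
Diffusion length = 2*sqrt(D*t)
= 2*sqrt(5.1914e-11 * 345600)
= 8.471e-03 m


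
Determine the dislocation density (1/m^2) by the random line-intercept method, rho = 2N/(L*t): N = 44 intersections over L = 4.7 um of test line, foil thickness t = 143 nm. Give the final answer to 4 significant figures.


rho = 2N / (L * t)
L = 4.7 um = 4.7e-06 m, t = 143 nm = 1.43e-07 m
rho = 2 * 44 / (4.7e-06 * 1.43e-07)
rho = 1.309e+14 1/m^2


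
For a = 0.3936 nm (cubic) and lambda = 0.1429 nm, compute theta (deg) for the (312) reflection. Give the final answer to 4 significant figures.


d = a / sqrt(h^2+k^2+l^2)
d = 0.3936 / sqrt(14) = 0.105194 nm
lambda = 2*d*sin(theta)  =>  sin(theta) = lambda / (2*d)
sin(theta) = 0.1429 / (2 * 0.105194) = 0.679221
theta = 42.78 deg


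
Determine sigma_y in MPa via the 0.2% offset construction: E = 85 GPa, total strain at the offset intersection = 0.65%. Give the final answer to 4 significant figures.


Offset strain = 0.002
Elastic strain at yield = total_strain - offset = 6.5e-03 - 0.002 = 4.5e-03
sigma_y = E * elastic_strain = 85000 * 4.5e-03
sigma_y = 382.5 MPa


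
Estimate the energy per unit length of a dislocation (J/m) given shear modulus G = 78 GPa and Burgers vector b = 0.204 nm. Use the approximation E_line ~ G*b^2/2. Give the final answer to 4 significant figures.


E = G*b^2/2
b = 0.204 nm = 2.04e-10 m
G = 78 GPa = 7.8e+10 Pa
E = 0.5 * 7.8e+10 * (2.04e-10)^2
E = 1.623e-09 J/m


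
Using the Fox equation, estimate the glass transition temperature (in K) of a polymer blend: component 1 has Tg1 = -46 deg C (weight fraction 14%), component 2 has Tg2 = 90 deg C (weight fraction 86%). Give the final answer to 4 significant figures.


1/Tg = w1/Tg1 + w2/Tg2 (in Kelvin)
Tg1 = 227.15 K, Tg2 = 363.15 K
1/Tg = 0.14/227.15 + 0.86/363.15
Tg = 335.1 K


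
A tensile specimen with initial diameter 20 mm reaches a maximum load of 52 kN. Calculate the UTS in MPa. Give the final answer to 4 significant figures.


A0 = pi*(d/2)^2 = pi*(20/2)^2 = 314.159 mm^2
UTS = F_max / A0 = 52*1000 / 314.159
UTS = 165.5 MPa


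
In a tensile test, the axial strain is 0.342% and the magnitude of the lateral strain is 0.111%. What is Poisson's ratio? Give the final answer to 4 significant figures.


nu = -epsilon_lat / epsilon_axial
Lateral strain is contraction (negative), so using magnitudes:
nu = 0.111 / 0.342
nu = 0.3246


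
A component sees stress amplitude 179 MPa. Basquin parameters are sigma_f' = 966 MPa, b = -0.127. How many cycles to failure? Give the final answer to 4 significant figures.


sigma_a = sigma_f' * (2*Nf)^b
2*Nf = (sigma_a / sigma_f')^(1/b)
2*Nf = (179 / 966)^(1/-0.127)
2*Nf = 581777
Nf = 290900 cycles


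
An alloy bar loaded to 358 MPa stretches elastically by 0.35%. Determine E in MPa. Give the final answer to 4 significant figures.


E = sigma / epsilon
epsilon = 0.35% = 3.5e-03
E = 358 / 3.5e-03
E = 102300 MPa


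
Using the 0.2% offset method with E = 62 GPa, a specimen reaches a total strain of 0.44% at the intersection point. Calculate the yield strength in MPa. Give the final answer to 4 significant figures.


Offset strain = 0.002
Elastic strain at yield = total_strain - offset = 4.4e-03 - 0.002 = 2.4e-03
sigma_y = E * elastic_strain = 62000 * 2.4e-03
sigma_y = 148.8 MPa


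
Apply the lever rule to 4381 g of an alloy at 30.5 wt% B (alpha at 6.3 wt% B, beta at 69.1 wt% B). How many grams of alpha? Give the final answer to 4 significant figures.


f_alpha = (C_beta - C0) / (C_beta - C_alpha)
f_alpha = (69.1 - 30.5) / (69.1 - 6.3) = 0.61465
m_alpha = f_alpha * m_total = 0.61465 * 4381 = 2693 g


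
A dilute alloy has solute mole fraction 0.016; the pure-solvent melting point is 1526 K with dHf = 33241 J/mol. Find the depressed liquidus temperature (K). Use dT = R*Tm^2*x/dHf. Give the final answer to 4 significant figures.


dT = R*Tm^2*x / dHf
dT = 8.314 * 1526^2 * 0.016 / 33241
dT = 9.31891 K
T_new = 1526 - 9.31891 = 1517 K


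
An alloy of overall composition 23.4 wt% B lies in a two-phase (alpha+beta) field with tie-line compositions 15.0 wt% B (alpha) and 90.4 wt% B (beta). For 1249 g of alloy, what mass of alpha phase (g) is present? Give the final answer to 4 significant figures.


f_alpha = (C_beta - C0) / (C_beta - C_alpha)
f_alpha = (90.4 - 23.4) / (90.4 - 15.0) = 0.888594
m_alpha = f_alpha * m_total = 0.888594 * 1249 = 1110 g


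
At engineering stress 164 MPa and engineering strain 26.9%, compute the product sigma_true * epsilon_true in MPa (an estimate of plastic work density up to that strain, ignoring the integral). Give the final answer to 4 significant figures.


sigma_true = sigma_eng * (1 + epsilon_eng)
sigma_true = 164 * (1 + 0.269) = 208.116 MPa
epsilon_true = ln(1 + epsilon_eng)
epsilon_true = ln(1 + 0.269) = 0.238229
sigma_true * epsilon_true = 208.116 * 0.238229 = 49.58 MPa


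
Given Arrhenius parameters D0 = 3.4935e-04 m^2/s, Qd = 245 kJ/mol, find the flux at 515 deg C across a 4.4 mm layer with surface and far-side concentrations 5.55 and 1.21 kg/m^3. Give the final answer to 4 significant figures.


Step 1: D = D0 * exp(-Qd/(R*T))
T = 515 + 273.15 = 788.15 K
D = 3.4935e-04 * exp(-245e3 / (8.314 * 788.15)) = 2.01976e-20 m^2/s
Step 2: J = D * (C1 - C2) / dx
J = 2.01976e-20 * (5.55 - 1.21) / 4.4e-03
J = 1.992e-17 kg/(m^2*s)


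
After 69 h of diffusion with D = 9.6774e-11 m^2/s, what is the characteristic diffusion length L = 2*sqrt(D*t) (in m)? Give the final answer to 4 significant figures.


t = 69 hr = 248400 s
Diffusion length = 2*sqrt(D*t)
= 2*sqrt(9.6774e-11 * 248400)
= 9.806e-03 m


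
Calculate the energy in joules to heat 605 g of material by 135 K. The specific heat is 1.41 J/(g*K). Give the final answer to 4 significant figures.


Q = m * cp * dT
Q = 605 * 1.41 * 135
Q = 115200 J


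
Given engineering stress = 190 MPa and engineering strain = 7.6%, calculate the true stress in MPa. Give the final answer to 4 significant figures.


sigma_true = sigma_eng * (1 + epsilon_eng)
sigma_true = 190 * (1 + 0.076)
sigma_true = 204.4 MPa


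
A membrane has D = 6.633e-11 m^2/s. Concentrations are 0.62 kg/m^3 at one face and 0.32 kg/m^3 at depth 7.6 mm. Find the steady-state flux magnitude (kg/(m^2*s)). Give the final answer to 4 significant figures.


J = -D * (dC/dx) = D * (C1 - C2) / dx
J = 6.633e-11 * (0.62 - 0.32) / 7.6e-03
J = 2.618e-09 kg/(m^2*s)


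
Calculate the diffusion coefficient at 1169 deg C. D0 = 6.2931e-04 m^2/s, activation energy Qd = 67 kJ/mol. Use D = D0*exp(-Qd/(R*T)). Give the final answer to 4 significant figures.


D = D0 * exp(-Qd / (R*T))
T = 1442.15 K
D = 6.2931e-04 * exp(-67e3 / (8.314 * 1442.15))
D = 2.355e-06 m^2/s


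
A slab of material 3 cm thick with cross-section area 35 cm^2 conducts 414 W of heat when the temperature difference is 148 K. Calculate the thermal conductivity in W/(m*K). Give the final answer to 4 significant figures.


k = Q*L / (A*dT)
L = 0.03 m, A = 3.5e-03 m^2
k = 414 * 0.03 / (3.5e-03 * 148)
k = 23.98 W/(m*K)


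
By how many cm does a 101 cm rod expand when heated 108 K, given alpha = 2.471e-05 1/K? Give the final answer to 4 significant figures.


dL = L0 * alpha * dT
dL = 101 * 2.471e-05 * 108
dL = 0.2695 cm


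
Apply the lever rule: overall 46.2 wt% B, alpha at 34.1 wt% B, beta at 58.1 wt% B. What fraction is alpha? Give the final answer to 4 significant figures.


f_alpha = (C_beta - C0) / (C_beta - C_alpha)
f_alpha = (58.1 - 46.2) / (58.1 - 34.1)
f_alpha = 0.4958


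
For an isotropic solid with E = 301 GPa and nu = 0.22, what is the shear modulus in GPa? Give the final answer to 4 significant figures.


G = E / (2*(1+nu))
G = 301 / (2*(1+0.22))
G = 123.4 GPa


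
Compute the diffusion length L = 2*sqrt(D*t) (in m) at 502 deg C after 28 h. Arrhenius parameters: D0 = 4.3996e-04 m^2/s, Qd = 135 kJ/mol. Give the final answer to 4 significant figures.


Step 1: D = D0 * exp(-Qd/(R*T))
T = 775.15 K
D = 4.3996e-04 * exp(-135e3 / (8.314 * 775.15)) = 3.51486e-13 m^2/s
Step 2: L = 2*sqrt(D*t)
t = 28 h = 100800 s
L = 2*sqrt(3.51486e-13 * 100800) = 3.765e-04 m


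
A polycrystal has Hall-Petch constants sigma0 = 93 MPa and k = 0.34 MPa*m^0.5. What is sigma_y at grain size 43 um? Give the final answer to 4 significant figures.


sigma_y = sigma0 + k / sqrt(d)
d = 43 um = 4.3e-05 m
sigma_y = 93 + 0.34 / sqrt(4.3e-05)
sigma_y = 144.8 MPa


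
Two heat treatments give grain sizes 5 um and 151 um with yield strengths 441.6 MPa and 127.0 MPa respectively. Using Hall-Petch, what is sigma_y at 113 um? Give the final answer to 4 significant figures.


sigma_y = sigma0 + k / sqrt(d)
1/sqrt(d1) = 1/sqrt(5e-06) = 447.214;  1/sqrt(d2) = 81.3788
k = (sigma1 - sigma2) / (1/sqrt(d1) - 1/sqrt(d2)) = (441.6 - 127.0) / (447.214 - 81.3788) = 0.859951 MPa*m^0.5
sigma0 = sigma1 - k/sqrt(d1) = 441.6 - 0.859951*447.214 = 57.0182 MPa
sigma_y(d3) = 57.0182 + 0.859951 / sqrt(1.13e-04) = 137.9 MPa


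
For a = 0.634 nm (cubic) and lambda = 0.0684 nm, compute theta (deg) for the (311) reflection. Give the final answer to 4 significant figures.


d = a / sqrt(h^2+k^2+l^2)
d = 0.634 / sqrt(11) = 0.191158 nm
lambda = 2*d*sin(theta)  =>  sin(theta) = lambda / (2*d)
sin(theta) = 0.0684 / (2 * 0.191158) = 0.178909
theta = 10.31 deg


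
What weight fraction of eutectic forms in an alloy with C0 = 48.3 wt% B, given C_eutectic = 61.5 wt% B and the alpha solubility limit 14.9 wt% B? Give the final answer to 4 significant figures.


f_primary = (C_e - C0) / (C_e - C_alpha_max)
f_primary = (61.5 - 48.3) / (61.5 - 14.9)
f_primary = 0.283262
f_eutectic = 1 - 0.283262 = 0.7167


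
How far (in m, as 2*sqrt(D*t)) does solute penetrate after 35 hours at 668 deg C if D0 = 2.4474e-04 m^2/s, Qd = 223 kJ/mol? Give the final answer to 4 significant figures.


Step 1: D = D0 * exp(-Qd/(R*T))
T = 941.15 K
D = 2.4474e-04 * exp(-223e3 / (8.314 * 941.15)) = 1.02699e-16 m^2/s
Step 2: L = 2*sqrt(D*t)
t = 35 h = 126000 s
L = 2*sqrt(1.02699e-16 * 126000) = 7.194e-06 m


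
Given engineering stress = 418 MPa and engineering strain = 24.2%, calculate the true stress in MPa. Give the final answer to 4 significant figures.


sigma_true = sigma_eng * (1 + epsilon_eng)
sigma_true = 418 * (1 + 0.242)
sigma_true = 519.2 MPa


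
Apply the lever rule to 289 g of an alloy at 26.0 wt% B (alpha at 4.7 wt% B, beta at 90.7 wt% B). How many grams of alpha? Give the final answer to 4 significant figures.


f_alpha = (C_beta - C0) / (C_beta - C_alpha)
f_alpha = (90.7 - 26.0) / (90.7 - 4.7) = 0.752326
m_alpha = f_alpha * m_total = 0.752326 * 289 = 217.4 g


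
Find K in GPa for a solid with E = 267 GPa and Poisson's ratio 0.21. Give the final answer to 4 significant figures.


K = E / (3*(1-2*nu))
K = 267 / (3*(1-2*0.21))
K = 153.4 GPa


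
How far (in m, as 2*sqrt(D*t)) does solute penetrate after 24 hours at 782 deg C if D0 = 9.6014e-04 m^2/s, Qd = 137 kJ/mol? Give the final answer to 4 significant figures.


Step 1: D = D0 * exp(-Qd/(R*T))
T = 1055.15 K
D = 9.6014e-04 * exp(-137e3 / (8.314 * 1055.15)) = 1.58481e-10 m^2/s
Step 2: L = 2*sqrt(D*t)
t = 24 h = 86400 s
L = 2*sqrt(1.58481e-10 * 86400) = 7.401e-03 m


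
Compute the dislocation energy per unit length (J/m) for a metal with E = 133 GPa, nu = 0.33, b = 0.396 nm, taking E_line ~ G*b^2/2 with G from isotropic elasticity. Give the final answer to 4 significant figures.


Step 1: G = E / (2*(1+nu))
G = 133 / (2*(1+0.33)) = 50 GPa = 5e+10 Pa
Step 2: E_line = G*b^2/2
b = 0.396 nm = 3.96e-10 m
E_line = 0.5 * 5e+10 * (3.96e-10)^2 = 3.92e-09 J/m


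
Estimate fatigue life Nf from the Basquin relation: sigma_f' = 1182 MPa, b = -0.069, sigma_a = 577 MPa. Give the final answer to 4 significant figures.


sigma_a = sigma_f' * (2*Nf)^b
2*Nf = (sigma_a / sigma_f')^(1/b)
2*Nf = (577 / 1182)^(1/-0.069)
2*Nf = 32632.3
Nf = 16320 cycles


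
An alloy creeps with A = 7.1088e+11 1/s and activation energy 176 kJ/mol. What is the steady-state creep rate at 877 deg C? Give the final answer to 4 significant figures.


rate = A * exp(-Q / (R*T))
T = 877 + 273.15 = 1150.15 K
rate = 7.1088e+11 * exp(-176e3 / (8.314 * 1150.15))
rate = 7217 1/s


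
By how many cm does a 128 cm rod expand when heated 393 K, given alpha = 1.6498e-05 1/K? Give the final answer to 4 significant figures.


dL = L0 * alpha * dT
dL = 128 * 1.6498e-05 * 393
dL = 0.8299 cm


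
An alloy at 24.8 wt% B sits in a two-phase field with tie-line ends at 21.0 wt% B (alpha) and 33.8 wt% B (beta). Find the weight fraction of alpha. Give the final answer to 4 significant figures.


f_alpha = (C_beta - C0) / (C_beta - C_alpha)
f_alpha = (33.8 - 24.8) / (33.8 - 21.0)
f_alpha = 0.7031


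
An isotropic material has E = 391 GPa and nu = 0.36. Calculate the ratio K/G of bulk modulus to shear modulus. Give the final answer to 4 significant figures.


G = E / (2*(1+nu))
G = 391 / (2*(1+0.36)) = 143.75 GPa
K = E / (3*(1-2*nu))
K = 391 / (3*(1-2*0.36)) = 465.476 GPa
K/G = 465.476 / 143.75 = 3.238


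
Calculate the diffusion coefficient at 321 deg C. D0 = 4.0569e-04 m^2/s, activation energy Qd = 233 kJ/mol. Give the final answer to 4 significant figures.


D = D0 * exp(-Qd / (R*T))
T = 594.15 K
D = 4.0569e-04 * exp(-233e3 / (8.314 * 594.15))
D = 1.328e-24 m^2/s


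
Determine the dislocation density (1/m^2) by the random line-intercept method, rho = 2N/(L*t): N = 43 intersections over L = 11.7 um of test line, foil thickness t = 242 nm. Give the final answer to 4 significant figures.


rho = 2N / (L * t)
L = 11.7 um = 1.17e-05 m, t = 242 nm = 2.42e-07 m
rho = 2 * 43 / (1.17e-05 * 2.42e-07)
rho = 3.037e+13 1/m^2


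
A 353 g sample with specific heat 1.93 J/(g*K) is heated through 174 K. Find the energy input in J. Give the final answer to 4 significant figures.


Q = m * cp * dT
Q = 353 * 1.93 * 174
Q = 118500 J


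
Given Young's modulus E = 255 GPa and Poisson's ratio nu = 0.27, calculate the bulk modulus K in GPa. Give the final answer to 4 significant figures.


K = E / (3*(1-2*nu))
K = 255 / (3*(1-2*0.27))
K = 184.8 GPa


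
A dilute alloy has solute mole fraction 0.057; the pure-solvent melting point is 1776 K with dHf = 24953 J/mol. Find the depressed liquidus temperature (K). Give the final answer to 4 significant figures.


dT = R*Tm^2*x / dHf
dT = 8.314 * 1776^2 * 0.057 / 24953
dT = 59.9029 K
T_new = 1776 - 59.9029 = 1716 K


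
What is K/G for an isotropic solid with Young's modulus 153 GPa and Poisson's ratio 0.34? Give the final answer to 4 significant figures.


G = E / (2*(1+nu))
G = 153 / (2*(1+0.34)) = 57.0896 GPa
K = E / (3*(1-2*nu))
K = 153 / (3*(1-2*0.34)) = 159.375 GPa
K/G = 159.375 / 57.0896 = 2.792


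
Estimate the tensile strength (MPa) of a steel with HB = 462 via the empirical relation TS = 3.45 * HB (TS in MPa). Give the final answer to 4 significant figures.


TS (MPa) = 3.45 * HB
TS = 3.45 * 462
TS = 1594 MPa


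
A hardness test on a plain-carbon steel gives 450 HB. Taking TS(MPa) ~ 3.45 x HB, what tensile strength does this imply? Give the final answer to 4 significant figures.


TS (MPa) = 3.45 * HB
TS = 3.45 * 450
TS = 1553 MPa


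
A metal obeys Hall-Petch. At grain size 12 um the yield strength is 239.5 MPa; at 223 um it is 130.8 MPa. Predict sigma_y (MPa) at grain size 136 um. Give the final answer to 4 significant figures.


sigma_y = sigma0 + k / sqrt(d)
1/sqrt(d1) = 1/sqrt(1.2e-05) = 288.675;  1/sqrt(d2) = 66.965
k = (sigma1 - sigma2) / (1/sqrt(d1) - 1/sqrt(d2)) = (239.5 - 130.8) / (288.675 - 66.965) = 0.49028 MPa*m^0.5
sigma0 = sigma1 - k/sqrt(d1) = 239.5 - 0.49028*288.675 = 97.9684 MPa
sigma_y(d3) = 97.9684 + 0.49028 / sqrt(1.36e-04) = 140 MPa


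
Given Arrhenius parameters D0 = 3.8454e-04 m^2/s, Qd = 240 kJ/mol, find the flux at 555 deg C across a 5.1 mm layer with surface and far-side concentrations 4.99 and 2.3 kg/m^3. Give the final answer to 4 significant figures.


Step 1: D = D0 * exp(-Qd/(R*T))
T = 555 + 273.15 = 828.15 K
D = 3.8454e-04 * exp(-240e3 / (8.314 * 828.15)) = 2.7968e-19 m^2/s
Step 2: J = D * (C1 - C2) / dx
J = 2.7968e-19 * (4.99 - 2.3) / 5.1e-03
J = 1.475e-16 kg/(m^2*s)


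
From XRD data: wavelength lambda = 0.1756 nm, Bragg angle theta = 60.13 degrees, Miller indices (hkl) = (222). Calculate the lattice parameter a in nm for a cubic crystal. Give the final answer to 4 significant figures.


d = lambda / (2*sin(theta))
d = 0.1756 / (2*sin(60.13 deg))
d = 0.10125 nm
a = d * sqrt(h^2+k^2+l^2) = 0.10125 * sqrt(12)
a = 0.3507 nm


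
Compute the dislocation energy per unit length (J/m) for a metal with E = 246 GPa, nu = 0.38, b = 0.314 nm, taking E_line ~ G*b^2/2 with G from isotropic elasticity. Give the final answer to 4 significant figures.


Step 1: G = E / (2*(1+nu))
G = 246 / (2*(1+0.38)) = 89.1304 GPa = 8.91304e+10 Pa
Step 2: E_line = G*b^2/2
b = 0.314 nm = 3.14e-10 m
E_line = 0.5 * 8.91304e+10 * (3.14e-10)^2 = 4.394e-09 J/m


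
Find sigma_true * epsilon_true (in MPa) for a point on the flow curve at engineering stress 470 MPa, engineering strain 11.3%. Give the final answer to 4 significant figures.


sigma_true = sigma_eng * (1 + epsilon_eng)
sigma_true = 470 * (1 + 0.113) = 523.11 MPa
epsilon_true = ln(1 + epsilon_eng)
epsilon_true = ln(1 + 0.113) = 0.107059
sigma_true * epsilon_true = 523.11 * 0.107059 = 56 MPa


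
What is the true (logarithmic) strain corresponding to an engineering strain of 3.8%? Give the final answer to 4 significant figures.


epsilon_true = ln(1 + epsilon_eng)
epsilon_true = ln(1 + 0.038)
epsilon_true = 0.0373


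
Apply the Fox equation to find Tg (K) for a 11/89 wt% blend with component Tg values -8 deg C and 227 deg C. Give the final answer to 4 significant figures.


1/Tg = w1/Tg1 + w2/Tg2 (in Kelvin)
Tg1 = 265.15 K, Tg2 = 500.15 K
1/Tg = 0.11/265.15 + 0.89/500.15
Tg = 455.7 K


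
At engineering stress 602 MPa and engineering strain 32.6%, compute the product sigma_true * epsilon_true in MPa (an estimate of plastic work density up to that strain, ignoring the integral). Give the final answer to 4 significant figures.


sigma_true = sigma_eng * (1 + epsilon_eng)
sigma_true = 602 * (1 + 0.326) = 798.252 MPa
epsilon_true = ln(1 + epsilon_eng)
epsilon_true = ln(1 + 0.326) = 0.282167
sigma_true * epsilon_true = 798.252 * 0.282167 = 225.2 MPa


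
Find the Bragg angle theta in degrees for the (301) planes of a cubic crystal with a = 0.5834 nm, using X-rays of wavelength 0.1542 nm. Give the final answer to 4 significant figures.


d = a / sqrt(h^2+k^2+l^2)
d = 0.5834 / sqrt(10) = 0.184487 nm
lambda = 2*d*sin(theta)  =>  sin(theta) = lambda / (2*d)
sin(theta) = 0.1542 / (2 * 0.184487) = 0.417915
theta = 24.7 deg


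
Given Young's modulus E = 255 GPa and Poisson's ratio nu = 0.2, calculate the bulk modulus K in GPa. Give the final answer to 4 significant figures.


K = E / (3*(1-2*nu))
K = 255 / (3*(1-2*0.2))
K = 141.7 GPa


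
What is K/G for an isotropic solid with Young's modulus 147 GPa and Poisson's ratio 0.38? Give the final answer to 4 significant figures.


G = E / (2*(1+nu))
G = 147 / (2*(1+0.38)) = 53.2609 GPa
K = E / (3*(1-2*nu))
K = 147 / (3*(1-2*0.38)) = 204.167 GPa
K/G = 204.167 / 53.2609 = 3.833


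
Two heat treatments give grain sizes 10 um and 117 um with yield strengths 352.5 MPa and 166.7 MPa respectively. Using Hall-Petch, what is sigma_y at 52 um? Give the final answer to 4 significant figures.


sigma_y = sigma0 + k / sqrt(d)
1/sqrt(d1) = 1/sqrt(1e-05) = 316.228;  1/sqrt(d2) = 92.45
k = (sigma1 - sigma2) / (1/sqrt(d1) - 1/sqrt(d2)) = (352.5 - 166.7) / (316.228 - 92.45) = 0.830288 MPa*m^0.5
sigma0 = sigma1 - k/sqrt(d1) = 352.5 - 0.830288*316.228 = 89.9398 MPa
sigma_y(d3) = 89.9398 + 0.830288 / sqrt(5.2e-05) = 205.1 MPa


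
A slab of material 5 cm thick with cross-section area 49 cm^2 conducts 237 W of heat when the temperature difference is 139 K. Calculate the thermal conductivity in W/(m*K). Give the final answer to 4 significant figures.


k = Q*L / (A*dT)
L = 0.05 m, A = 4.9e-03 m^2
k = 237 * 0.05 / (4.9e-03 * 139)
k = 17.4 W/(m*K)


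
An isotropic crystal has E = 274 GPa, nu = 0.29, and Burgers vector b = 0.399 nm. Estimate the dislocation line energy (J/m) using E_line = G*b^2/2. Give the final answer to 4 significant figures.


Step 1: G = E / (2*(1+nu))
G = 274 / (2*(1+0.29)) = 106.202 GPa = 1.06202e+11 Pa
Step 2: E_line = G*b^2/2
b = 0.399 nm = 3.99e-10 m
E_line = 0.5 * 1.06202e+11 * (3.99e-10)^2 = 8.454e-09 J/m


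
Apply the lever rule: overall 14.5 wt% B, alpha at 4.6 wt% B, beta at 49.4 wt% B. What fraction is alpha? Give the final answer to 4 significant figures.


f_alpha = (C_beta - C0) / (C_beta - C_alpha)
f_alpha = (49.4 - 14.5) / (49.4 - 4.6)
f_alpha = 0.779


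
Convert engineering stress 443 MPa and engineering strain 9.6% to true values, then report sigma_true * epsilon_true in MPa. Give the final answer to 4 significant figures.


sigma_true = sigma_eng * (1 + epsilon_eng)
sigma_true = 443 * (1 + 0.096) = 485.528 MPa
epsilon_true = ln(1 + epsilon_eng)
epsilon_true = ln(1 + 0.096) = 0.0916672
sigma_true * epsilon_true = 485.528 * 0.0916672 = 44.51 MPa


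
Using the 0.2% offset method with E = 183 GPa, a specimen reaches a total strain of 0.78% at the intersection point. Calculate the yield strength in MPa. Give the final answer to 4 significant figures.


Offset strain = 0.002
Elastic strain at yield = total_strain - offset = 7.8e-03 - 0.002 = 5.8e-03
sigma_y = E * elastic_strain = 183000 * 5.8e-03
sigma_y = 1061 MPa


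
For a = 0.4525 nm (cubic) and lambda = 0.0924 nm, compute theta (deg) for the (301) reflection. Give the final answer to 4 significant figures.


d = a / sqrt(h^2+k^2+l^2)
d = 0.4525 / sqrt(10) = 0.143093 nm
lambda = 2*d*sin(theta)  =>  sin(theta) = lambda / (2*d)
sin(theta) = 0.0924 / (2 * 0.143093) = 0.322867
theta = 18.84 deg


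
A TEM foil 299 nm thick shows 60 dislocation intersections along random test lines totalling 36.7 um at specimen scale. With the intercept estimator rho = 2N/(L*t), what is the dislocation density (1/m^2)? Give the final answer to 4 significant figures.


rho = 2N / (L * t)
L = 36.7 um = 3.67e-05 m, t = 299 nm = 2.99e-07 m
rho = 2 * 60 / (3.67e-05 * 2.99e-07)
rho = 1.094e+13 1/m^2


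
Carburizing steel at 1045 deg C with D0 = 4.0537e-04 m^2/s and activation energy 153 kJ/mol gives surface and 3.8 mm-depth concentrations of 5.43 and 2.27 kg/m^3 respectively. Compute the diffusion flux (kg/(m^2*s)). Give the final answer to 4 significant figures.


Step 1: D = D0 * exp(-Qd/(R*T))
T = 1045 + 273.15 = 1318.15 K
D = 4.0537e-04 * exp(-153e3 / (8.314 * 1318.15)) = 3.50482e-10 m^2/s
Step 2: J = D * (C1 - C2) / dx
J = 3.50482e-10 * (5.43 - 2.27) / 3.8e-03
J = 2.915e-07 kg/(m^2*s)


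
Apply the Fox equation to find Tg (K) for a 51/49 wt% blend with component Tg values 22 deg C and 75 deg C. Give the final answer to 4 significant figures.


1/Tg = w1/Tg1 + w2/Tg2 (in Kelvin)
Tg1 = 295.15 K, Tg2 = 348.15 K
1/Tg = 0.51/295.15 + 0.49/348.15
Tg = 318.9 K


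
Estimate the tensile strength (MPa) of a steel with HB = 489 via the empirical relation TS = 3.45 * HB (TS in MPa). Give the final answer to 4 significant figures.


TS (MPa) = 3.45 * HB
TS = 3.45 * 489
TS = 1687 MPa


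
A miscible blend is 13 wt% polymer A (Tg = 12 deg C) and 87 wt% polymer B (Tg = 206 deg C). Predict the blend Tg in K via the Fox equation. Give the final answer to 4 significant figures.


1/Tg = w1/Tg1 + w2/Tg2 (in Kelvin)
Tg1 = 285.15 K, Tg2 = 479.15 K
1/Tg = 0.13/285.15 + 0.87/479.15
Tg = 440.2 K


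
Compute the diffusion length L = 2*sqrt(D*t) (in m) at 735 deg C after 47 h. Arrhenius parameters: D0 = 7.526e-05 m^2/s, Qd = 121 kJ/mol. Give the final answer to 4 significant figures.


Step 1: D = D0 * exp(-Qd/(R*T))
T = 1008.15 K
D = 7.526e-05 * exp(-121e3 / (8.314 * 1008.15)) = 4.04614e-11 m^2/s
Step 2: L = 2*sqrt(D*t)
t = 47 h = 169200 s
L = 2*sqrt(4.04614e-11 * 169200) = 5.233e-03 m


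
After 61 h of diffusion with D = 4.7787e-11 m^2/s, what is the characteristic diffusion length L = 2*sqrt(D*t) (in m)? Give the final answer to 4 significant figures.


t = 61 hr = 219600 s
Diffusion length = 2*sqrt(D*t)
= 2*sqrt(4.7787e-11 * 219600)
= 6.479e-03 m


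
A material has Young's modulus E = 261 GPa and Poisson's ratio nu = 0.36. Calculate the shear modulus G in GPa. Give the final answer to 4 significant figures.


G = E / (2*(1+nu))
G = 261 / (2*(1+0.36))
G = 95.96 GPa


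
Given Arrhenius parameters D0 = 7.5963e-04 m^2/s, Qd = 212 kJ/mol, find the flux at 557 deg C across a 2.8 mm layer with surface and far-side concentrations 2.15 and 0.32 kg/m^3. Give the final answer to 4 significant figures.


Step 1: D = D0 * exp(-Qd/(R*T))
T = 557 + 273.15 = 830.15 K
D = 7.5963e-04 * exp(-212e3 / (8.314 * 830.15)) = 3.47273e-17 m^2/s
Step 2: J = D * (C1 - C2) / dx
J = 3.47273e-17 * (2.15 - 0.32) / 2.8e-03
J = 2.27e-14 kg/(m^2*s)


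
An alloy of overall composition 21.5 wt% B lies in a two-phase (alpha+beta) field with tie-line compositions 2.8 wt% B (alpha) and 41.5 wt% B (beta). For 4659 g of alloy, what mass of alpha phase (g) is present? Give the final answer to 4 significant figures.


f_alpha = (C_beta - C0) / (C_beta - C_alpha)
f_alpha = (41.5 - 21.5) / (41.5 - 2.8) = 0.516796
m_alpha = f_alpha * m_total = 0.516796 * 4659 = 2408 g


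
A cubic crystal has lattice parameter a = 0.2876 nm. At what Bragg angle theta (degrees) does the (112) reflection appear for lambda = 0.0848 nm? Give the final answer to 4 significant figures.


d = a / sqrt(h^2+k^2+l^2)
d = 0.2876 / sqrt(6) = 0.117412 nm
lambda = 2*d*sin(theta)  =>  sin(theta) = lambda / (2*d)
sin(theta) = 0.0848 / (2 * 0.117412) = 0.361121
theta = 21.17 deg


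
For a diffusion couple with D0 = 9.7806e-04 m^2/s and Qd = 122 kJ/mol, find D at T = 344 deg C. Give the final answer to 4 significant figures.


D = D0 * exp(-Qd / (R*T))
T = 617.15 K
D = 9.7806e-04 * exp(-122e3 / (8.314 * 617.15))
D = 4.614e-14 m^2/s


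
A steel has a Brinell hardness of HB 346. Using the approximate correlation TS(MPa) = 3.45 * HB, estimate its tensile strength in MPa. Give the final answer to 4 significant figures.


TS (MPa) = 3.45 * HB
TS = 3.45 * 346
TS = 1194 MPa


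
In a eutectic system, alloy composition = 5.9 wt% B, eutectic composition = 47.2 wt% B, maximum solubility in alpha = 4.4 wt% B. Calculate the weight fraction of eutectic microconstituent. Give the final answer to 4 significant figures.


f_primary = (C_e - C0) / (C_e - C_alpha_max)
f_primary = (47.2 - 5.9) / (47.2 - 4.4)
f_primary = 0.964953
f_eutectic = 1 - 0.964953 = 0.03505


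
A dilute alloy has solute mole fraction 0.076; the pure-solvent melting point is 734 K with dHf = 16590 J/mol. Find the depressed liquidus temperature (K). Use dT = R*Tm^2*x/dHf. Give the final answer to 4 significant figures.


dT = R*Tm^2*x / dHf
dT = 8.314 * 734^2 * 0.076 / 16590
dT = 20.5196 K
T_new = 734 - 20.5196 = 713.5 K


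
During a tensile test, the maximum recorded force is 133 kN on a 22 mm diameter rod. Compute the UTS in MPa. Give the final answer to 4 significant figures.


A0 = pi*(d/2)^2 = pi*(22/2)^2 = 380.133 mm^2
UTS = F_max / A0 = 133*1000 / 380.133
UTS = 349.9 MPa


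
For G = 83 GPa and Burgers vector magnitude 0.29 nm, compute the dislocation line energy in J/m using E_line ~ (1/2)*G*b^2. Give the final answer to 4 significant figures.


E = G*b^2/2
b = 0.29 nm = 2.9e-10 m
G = 83 GPa = 8.3e+10 Pa
E = 0.5 * 8.3e+10 * (2.9e-10)^2
E = 3.49e-09 J/m


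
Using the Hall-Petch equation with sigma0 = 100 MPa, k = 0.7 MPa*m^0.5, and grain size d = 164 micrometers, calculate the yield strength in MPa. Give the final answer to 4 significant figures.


sigma_y = sigma0 + k / sqrt(d)
d = 164 um = 1.64e-04 m
sigma_y = 100 + 0.7 / sqrt(1.64e-04)
sigma_y = 154.7 MPa


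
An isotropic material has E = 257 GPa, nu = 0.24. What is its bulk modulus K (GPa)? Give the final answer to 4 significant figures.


K = E / (3*(1-2*nu))
K = 257 / (3*(1-2*0.24))
K = 164.7 GPa


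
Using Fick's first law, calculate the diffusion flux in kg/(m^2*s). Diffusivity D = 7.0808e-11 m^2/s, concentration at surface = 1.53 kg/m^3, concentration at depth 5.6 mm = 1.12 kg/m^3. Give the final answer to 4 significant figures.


J = -D * (dC/dx) = D * (C1 - C2) / dx
J = 7.0808e-11 * (1.53 - 1.12) / 5.6e-03
J = 5.184e-09 kg/(m^2*s)


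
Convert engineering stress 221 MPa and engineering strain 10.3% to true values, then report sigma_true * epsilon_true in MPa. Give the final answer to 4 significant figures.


sigma_true = sigma_eng * (1 + epsilon_eng)
sigma_true = 221 * (1 + 0.103) = 243.763 MPa
epsilon_true = ln(1 + epsilon_eng)
epsilon_true = ln(1 + 0.103) = 0.0980337
sigma_true * epsilon_true = 243.763 * 0.0980337 = 23.9 MPa


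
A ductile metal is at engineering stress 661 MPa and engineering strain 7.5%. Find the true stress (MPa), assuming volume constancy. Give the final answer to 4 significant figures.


sigma_true = sigma_eng * (1 + epsilon_eng)
sigma_true = 661 * (1 + 0.075)
sigma_true = 710.6 MPa


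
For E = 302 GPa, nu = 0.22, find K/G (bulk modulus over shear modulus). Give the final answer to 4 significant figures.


G = E / (2*(1+nu))
G = 302 / (2*(1+0.22)) = 123.77 GPa
K = E / (3*(1-2*nu))
K = 302 / (3*(1-2*0.22)) = 179.762 GPa
K/G = 179.762 / 123.77 = 1.452


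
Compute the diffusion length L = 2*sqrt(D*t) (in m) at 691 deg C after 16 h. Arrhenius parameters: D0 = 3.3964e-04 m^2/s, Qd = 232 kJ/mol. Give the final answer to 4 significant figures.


Step 1: D = D0 * exp(-Qd/(R*T))
T = 964.15 K
D = 3.3964e-04 * exp(-232e3 / (8.314 * 964.15)) = 9.15226e-17 m^2/s
Step 2: L = 2*sqrt(D*t)
t = 16 h = 57600 s
L = 2*sqrt(9.15226e-17 * 57600) = 4.592e-06 m


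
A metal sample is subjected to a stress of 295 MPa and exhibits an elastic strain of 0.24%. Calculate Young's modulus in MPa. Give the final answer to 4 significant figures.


E = sigma / epsilon
epsilon = 0.24% = 2.4e-03
E = 295 / 2.4e-03
E = 122900 MPa


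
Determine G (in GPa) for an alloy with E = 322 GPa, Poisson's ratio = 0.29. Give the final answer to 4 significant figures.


G = E / (2*(1+nu))
G = 322 / (2*(1+0.29))
G = 124.8 GPa


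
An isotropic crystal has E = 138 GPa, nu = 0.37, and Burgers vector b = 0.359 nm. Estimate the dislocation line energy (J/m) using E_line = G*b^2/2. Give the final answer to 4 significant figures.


Step 1: G = E / (2*(1+nu))
G = 138 / (2*(1+0.37)) = 50.365 GPa = 5.0365e+10 Pa
Step 2: E_line = G*b^2/2
b = 0.359 nm = 3.59e-10 m
E_line = 0.5 * 5.0365e+10 * (3.59e-10)^2 = 3.246e-09 J/m


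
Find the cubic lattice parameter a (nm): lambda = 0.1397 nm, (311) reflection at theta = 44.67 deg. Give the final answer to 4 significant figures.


d = lambda / (2*sin(theta))
d = 0.1397 / (2*sin(44.67 deg))
d = 0.0993567 nm
a = d * sqrt(h^2+k^2+l^2) = 0.0993567 * sqrt(11)
a = 0.3295 nm


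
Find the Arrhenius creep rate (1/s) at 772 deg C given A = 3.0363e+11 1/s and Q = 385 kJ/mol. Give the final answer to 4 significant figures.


rate = A * exp(-Q / (R*T))
T = 772 + 273.15 = 1045.15 K
rate = 3.0363e+11 * exp(-385e3 / (8.314 * 1045.15))
rate = 1.738e-08 1/s


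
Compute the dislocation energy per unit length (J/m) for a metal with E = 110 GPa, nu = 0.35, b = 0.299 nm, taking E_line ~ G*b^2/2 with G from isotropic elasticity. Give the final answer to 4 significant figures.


Step 1: G = E / (2*(1+nu))
G = 110 / (2*(1+0.35)) = 40.7407 GPa = 4.07407e+10 Pa
Step 2: E_line = G*b^2/2
b = 0.299 nm = 2.99e-10 m
E_line = 0.5 * 4.07407e+10 * (2.99e-10)^2 = 1.821e-09 J/m


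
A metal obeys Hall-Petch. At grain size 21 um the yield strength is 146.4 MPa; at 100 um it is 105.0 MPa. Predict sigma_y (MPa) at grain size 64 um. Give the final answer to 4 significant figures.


sigma_y = sigma0 + k / sqrt(d)
1/sqrt(d1) = 1/sqrt(2.1e-05) = 218.218;  1/sqrt(d2) = 100
k = (sigma1 - sigma2) / (1/sqrt(d1) - 1/sqrt(d2)) = (146.4 - 105.0) / (218.218 - 100) = 0.350201 MPa*m^0.5
sigma0 = sigma1 - k/sqrt(d1) = 146.4 - 0.350201*218.218 = 69.9799 MPa
sigma_y(d3) = 69.9799 + 0.350201 / sqrt(6.4e-05) = 113.8 MPa


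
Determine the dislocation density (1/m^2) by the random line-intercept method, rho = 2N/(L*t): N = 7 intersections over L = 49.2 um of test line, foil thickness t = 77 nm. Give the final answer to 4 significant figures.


rho = 2N / (L * t)
L = 49.2 um = 4.92e-05 m, t = 77 nm = 7.7e-08 m
rho = 2 * 7 / (4.92e-05 * 7.7e-08)
rho = 3.695e+12 1/m^2


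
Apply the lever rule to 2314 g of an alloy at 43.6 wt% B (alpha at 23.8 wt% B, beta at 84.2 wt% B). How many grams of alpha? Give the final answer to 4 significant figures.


f_alpha = (C_beta - C0) / (C_beta - C_alpha)
f_alpha = (84.2 - 43.6) / (84.2 - 23.8) = 0.672185
m_alpha = f_alpha * m_total = 0.672185 * 2314 = 1555 g


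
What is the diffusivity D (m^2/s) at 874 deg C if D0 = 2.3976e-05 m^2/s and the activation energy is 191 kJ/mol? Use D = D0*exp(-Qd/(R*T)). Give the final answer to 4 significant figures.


D = D0 * exp(-Qd / (R*T))
T = 1147.15 K
D = 2.3976e-05 * exp(-191e3 / (8.314 * 1147.15))
D = 4.813e-14 m^2/s


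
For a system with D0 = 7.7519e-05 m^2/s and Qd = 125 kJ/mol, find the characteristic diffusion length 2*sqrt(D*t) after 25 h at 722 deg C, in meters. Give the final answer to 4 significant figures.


Step 1: D = D0 * exp(-Qd/(R*T))
T = 995.15 K
D = 7.7519e-05 * exp(-125e3 / (8.314 * 995.15)) = 2.12824e-11 m^2/s
Step 2: L = 2*sqrt(D*t)
t = 25 h = 90000 s
L = 2*sqrt(2.12824e-11 * 90000) = 2.768e-03 m


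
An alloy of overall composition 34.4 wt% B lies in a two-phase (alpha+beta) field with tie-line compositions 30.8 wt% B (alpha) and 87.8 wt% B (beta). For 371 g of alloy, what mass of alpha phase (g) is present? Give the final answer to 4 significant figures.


f_alpha = (C_beta - C0) / (C_beta - C_alpha)
f_alpha = (87.8 - 34.4) / (87.8 - 30.8) = 0.936842
m_alpha = f_alpha * m_total = 0.936842 * 371 = 347.6 g


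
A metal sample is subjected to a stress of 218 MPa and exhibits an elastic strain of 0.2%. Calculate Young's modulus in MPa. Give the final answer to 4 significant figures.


E = sigma / epsilon
epsilon = 0.2% = 2e-03
E = 218 / 2e-03
E = 109000 MPa


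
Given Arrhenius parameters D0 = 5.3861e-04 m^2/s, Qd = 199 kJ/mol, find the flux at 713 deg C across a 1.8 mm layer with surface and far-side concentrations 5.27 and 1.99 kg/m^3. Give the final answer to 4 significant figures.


Step 1: D = D0 * exp(-Qd/(R*T))
T = 713 + 273.15 = 986.15 K
D = 5.3861e-04 * exp(-199e3 / (8.314 * 986.15)) = 1.54957e-14 m^2/s
Step 2: J = D * (C1 - C2) / dx
J = 1.54957e-14 * (5.27 - 1.99) / 1.8e-03
J = 2.824e-11 kg/(m^2*s)
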